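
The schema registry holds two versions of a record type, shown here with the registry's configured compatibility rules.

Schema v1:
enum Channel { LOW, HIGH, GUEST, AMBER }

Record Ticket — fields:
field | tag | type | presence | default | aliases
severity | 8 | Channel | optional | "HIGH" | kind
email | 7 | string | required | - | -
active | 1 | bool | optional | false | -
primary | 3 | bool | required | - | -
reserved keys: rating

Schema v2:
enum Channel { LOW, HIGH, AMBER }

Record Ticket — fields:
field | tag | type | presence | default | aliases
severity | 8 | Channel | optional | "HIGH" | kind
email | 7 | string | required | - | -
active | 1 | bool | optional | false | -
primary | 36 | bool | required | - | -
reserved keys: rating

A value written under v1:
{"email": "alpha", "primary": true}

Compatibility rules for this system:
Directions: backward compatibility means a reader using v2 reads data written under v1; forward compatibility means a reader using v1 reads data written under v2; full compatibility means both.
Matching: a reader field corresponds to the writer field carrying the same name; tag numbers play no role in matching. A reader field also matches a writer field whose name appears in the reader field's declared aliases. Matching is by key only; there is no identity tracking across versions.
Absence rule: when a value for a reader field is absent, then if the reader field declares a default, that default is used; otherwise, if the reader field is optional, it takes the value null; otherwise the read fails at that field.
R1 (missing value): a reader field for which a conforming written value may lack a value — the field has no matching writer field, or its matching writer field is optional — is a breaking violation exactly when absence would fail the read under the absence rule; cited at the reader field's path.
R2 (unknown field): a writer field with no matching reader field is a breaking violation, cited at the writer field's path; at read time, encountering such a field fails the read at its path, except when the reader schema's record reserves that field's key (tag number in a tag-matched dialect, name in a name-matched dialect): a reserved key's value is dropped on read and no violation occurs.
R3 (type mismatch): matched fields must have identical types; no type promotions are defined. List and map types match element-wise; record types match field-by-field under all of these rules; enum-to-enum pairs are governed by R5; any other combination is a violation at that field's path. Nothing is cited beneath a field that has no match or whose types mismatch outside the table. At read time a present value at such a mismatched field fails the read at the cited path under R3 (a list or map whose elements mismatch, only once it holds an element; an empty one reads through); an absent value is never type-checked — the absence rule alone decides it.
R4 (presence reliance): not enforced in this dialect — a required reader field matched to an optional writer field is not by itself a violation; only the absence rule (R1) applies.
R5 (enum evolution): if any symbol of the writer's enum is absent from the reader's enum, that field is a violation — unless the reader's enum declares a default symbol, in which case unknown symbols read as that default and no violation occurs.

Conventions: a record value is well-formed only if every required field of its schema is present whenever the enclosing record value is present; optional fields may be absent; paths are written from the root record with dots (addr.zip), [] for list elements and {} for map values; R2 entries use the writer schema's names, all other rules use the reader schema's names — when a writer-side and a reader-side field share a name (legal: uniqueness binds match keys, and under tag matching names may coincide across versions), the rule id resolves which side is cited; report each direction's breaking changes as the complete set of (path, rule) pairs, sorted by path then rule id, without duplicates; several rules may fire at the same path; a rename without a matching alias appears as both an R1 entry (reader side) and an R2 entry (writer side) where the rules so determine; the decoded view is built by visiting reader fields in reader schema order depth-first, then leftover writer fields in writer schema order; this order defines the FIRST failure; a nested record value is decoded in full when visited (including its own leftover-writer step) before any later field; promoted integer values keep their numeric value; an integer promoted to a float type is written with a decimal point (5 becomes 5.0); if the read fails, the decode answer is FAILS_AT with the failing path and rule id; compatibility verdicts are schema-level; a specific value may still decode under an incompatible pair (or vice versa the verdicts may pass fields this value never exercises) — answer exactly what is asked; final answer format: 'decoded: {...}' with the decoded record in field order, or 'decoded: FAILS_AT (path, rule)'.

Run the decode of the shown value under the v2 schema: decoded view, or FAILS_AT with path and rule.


each type pair in Ticket: writer, then reader
decode walk for Ticket under reader schema v2:
  severity := "HIGH" (no value, default fills)
  email := "alpha"
  active := false (no value, default fills)
  primary := true
  => decoded: {"severity": "HIGH", "email": "alpha", "active": false, "primary": true}
the rest of the Ticket diff is inert for this question:
  field primary in record Ticket: tag 3 changed to 36 -> fires no rule on Ticket under this dialect and leaves the result unchanged
  enum Channel (field severity in record Ticket): symbol GUEST removed -> a verdict-level change on Ticket — the shown value reads the same

decoded: {"severity": "HIGH", "email": "alpha", "active": false, "primary": true}


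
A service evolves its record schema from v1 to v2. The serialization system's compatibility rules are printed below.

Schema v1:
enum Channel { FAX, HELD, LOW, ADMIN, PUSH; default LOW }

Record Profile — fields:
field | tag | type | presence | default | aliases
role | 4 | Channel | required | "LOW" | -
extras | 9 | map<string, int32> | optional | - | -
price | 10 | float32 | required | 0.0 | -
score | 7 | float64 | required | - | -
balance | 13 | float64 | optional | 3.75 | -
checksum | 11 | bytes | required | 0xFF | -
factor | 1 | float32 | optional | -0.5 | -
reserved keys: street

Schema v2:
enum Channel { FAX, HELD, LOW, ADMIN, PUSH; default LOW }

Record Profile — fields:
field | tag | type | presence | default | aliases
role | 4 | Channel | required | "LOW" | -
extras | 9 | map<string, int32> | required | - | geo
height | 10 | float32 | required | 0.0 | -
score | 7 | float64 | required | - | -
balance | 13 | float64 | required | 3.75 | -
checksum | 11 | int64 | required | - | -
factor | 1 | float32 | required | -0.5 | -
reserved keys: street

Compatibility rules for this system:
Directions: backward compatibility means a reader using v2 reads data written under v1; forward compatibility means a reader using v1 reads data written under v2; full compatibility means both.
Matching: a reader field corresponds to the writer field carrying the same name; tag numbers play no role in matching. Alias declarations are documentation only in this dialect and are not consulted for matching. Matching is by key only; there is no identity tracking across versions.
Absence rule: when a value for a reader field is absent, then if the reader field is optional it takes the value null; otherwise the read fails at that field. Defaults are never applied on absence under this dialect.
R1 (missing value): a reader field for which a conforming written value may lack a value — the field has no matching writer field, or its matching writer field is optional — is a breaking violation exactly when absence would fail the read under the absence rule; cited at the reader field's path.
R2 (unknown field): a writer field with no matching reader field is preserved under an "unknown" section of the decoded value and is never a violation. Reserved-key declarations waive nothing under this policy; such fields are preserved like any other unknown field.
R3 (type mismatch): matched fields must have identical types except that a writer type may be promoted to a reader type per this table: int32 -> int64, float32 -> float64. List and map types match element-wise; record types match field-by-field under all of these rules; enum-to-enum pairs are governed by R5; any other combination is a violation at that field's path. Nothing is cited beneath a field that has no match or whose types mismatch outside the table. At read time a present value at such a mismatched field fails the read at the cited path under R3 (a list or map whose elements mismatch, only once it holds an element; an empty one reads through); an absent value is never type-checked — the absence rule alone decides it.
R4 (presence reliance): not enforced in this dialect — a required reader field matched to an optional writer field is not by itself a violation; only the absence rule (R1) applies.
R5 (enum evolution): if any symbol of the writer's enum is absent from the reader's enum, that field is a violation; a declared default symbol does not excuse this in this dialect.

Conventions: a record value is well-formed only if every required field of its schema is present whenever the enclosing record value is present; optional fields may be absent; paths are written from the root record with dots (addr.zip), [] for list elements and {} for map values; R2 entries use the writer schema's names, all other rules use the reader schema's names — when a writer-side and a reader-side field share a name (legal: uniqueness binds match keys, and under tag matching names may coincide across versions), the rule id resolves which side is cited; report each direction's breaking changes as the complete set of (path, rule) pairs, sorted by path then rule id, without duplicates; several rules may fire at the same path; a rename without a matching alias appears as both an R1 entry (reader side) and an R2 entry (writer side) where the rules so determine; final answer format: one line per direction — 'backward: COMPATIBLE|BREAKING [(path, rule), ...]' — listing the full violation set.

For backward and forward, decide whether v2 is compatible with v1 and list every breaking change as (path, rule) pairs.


backward: BREAKING [(balance, R1), (checksum, R3), (extras, R1), (factor, R1), (height, R1)]; forward: BREAKING [(checksum, R3), (price, R1)]

the writer's type comes first in each Profile pair
backward for Profile (reader v2, writer v1):
  role: paired with writer role (Channel -> Channel; writer required)
  extras: paired with writer extras (map<string, int32> -> map<string, int32>; writer optional)
  height has no writer counterpart
  score: paired with writer score (float64 -> float64; writer required)
  balance: paired with writer balance (float64 -> float64; writer optional)
  checksum: paired with writer checksum (bytes -> int64; writer required)
  factor: paired with writer factor (float32 -> float32; writer optional)
  writer price: unknown to reader
  breaking: (balance, R1)
  breaking: (checksum, R3)
  breaking: (extras, R1)
  breaking: (factor, R1)
  breaking: (height, R1)
  backward on Profile therefore BREAKING (5)
forward for Profile (reader v1, writer v2):
  role: paired with writer role (Channel -> Channel; writer required)
  extras: paired with writer extras (map<string, int32> -> map<string, int32>; writer required)
  price has no writer counterpart
  score: paired with writer score (float64 -> float64; writer required)
  balance: paired with writer balance (float64 -> float64; writer required)
  checksum: paired with writer checksum (int64 -> bytes; writer required)
  factor: paired with writer factor (float32 -> float32; writer required)
  writer height: unknown to reader
  breaking: (checksum, R3)
  breaking: (price, R1)
  forward on Profile therefore BREAKING (2)


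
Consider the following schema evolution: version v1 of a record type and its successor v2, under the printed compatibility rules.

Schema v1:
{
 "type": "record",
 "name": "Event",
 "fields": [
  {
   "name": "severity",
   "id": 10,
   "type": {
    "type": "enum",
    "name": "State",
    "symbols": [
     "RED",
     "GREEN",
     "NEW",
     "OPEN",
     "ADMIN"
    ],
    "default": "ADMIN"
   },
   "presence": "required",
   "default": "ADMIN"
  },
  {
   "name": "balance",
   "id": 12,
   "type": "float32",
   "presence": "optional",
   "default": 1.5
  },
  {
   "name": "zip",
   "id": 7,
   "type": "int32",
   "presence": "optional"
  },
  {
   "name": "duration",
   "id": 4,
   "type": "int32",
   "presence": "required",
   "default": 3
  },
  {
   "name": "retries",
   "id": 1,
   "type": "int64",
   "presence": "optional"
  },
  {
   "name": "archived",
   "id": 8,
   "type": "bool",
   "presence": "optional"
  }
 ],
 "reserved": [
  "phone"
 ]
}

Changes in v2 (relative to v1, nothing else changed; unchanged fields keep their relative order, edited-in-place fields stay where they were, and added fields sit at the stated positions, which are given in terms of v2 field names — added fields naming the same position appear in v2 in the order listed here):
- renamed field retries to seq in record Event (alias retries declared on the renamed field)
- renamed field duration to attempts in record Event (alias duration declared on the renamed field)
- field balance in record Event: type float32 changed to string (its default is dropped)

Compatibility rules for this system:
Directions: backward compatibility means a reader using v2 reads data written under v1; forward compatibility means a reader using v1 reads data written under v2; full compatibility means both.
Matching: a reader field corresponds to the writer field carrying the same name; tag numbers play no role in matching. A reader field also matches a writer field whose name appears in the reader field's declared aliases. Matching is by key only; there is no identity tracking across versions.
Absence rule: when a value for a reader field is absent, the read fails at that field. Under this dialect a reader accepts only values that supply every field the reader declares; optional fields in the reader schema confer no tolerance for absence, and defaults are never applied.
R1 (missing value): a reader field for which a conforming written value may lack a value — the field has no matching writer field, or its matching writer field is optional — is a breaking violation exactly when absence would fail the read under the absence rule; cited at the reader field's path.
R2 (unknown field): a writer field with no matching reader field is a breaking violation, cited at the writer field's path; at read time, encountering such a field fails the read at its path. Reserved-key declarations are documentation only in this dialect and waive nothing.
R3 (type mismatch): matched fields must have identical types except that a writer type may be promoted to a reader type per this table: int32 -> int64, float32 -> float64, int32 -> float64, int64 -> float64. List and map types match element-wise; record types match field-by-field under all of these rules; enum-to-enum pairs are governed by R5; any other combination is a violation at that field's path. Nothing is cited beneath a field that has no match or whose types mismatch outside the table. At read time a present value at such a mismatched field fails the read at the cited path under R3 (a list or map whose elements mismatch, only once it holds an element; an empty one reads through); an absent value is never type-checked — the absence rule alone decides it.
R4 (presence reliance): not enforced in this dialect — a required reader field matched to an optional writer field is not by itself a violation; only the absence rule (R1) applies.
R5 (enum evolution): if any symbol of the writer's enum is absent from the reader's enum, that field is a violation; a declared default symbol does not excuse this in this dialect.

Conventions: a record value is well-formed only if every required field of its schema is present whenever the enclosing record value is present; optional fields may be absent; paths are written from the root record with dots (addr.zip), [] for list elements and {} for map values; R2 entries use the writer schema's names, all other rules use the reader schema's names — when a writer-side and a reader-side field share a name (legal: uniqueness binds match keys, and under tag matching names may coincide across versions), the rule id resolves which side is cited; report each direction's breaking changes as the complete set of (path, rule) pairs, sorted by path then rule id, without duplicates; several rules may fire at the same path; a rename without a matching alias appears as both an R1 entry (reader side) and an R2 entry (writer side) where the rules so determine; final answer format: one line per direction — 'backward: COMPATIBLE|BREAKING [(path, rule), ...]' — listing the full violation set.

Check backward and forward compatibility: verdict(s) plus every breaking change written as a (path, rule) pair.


arrows below run writer -> reader for Event
backward for Event (reader v2, writer v1):
  severity: State -> State, writer required; from severity
  balance: float32 -> string, writer optional; from balance
  zip: int32 -> int32, writer optional; from zip
  attempts: int32 -> int32, writer required; from duration
  seq: int64 -> int64, writer optional; from retries
  archived: bool -> bool, writer optional; from archived
  R1 fires at archived
  R1 fires at balance
  R3 fires at balance
  R1 fires at seq
  R1 fires at zip
  => backward: BREAKING (5)
forward for Event (reader v1, writer v2):
  severity: State -> State, writer required; from severity
  balance: string -> float32, writer optional; from balance
  zip: int32 -> int32, writer optional; from zip
  duration: no writer match
  retries: no writer match
  archived: bool -> bool, writer optional; from archived
  leftover writer field: attempts
  leftover writer field: seq
  R1 fires at archived
  R2 fires at attempts
  R1 fires at balance
  R3 fires at balance
  R1 fires at duration
  R1 fires at retries
  R2 fires at seq
  R1 fires at zip
  => forward: BREAKING (8)

backward: BREAKING [(archived, R1), (balance, R1), (balance, R3), (seq, R1), (zip, R1)]; forward: BREAKING [(archived, R1), (attempts, R2), (balance, R1), (balance, R3), (duration, R1), (retries, R1), (seq, R2), (zip, R1)]


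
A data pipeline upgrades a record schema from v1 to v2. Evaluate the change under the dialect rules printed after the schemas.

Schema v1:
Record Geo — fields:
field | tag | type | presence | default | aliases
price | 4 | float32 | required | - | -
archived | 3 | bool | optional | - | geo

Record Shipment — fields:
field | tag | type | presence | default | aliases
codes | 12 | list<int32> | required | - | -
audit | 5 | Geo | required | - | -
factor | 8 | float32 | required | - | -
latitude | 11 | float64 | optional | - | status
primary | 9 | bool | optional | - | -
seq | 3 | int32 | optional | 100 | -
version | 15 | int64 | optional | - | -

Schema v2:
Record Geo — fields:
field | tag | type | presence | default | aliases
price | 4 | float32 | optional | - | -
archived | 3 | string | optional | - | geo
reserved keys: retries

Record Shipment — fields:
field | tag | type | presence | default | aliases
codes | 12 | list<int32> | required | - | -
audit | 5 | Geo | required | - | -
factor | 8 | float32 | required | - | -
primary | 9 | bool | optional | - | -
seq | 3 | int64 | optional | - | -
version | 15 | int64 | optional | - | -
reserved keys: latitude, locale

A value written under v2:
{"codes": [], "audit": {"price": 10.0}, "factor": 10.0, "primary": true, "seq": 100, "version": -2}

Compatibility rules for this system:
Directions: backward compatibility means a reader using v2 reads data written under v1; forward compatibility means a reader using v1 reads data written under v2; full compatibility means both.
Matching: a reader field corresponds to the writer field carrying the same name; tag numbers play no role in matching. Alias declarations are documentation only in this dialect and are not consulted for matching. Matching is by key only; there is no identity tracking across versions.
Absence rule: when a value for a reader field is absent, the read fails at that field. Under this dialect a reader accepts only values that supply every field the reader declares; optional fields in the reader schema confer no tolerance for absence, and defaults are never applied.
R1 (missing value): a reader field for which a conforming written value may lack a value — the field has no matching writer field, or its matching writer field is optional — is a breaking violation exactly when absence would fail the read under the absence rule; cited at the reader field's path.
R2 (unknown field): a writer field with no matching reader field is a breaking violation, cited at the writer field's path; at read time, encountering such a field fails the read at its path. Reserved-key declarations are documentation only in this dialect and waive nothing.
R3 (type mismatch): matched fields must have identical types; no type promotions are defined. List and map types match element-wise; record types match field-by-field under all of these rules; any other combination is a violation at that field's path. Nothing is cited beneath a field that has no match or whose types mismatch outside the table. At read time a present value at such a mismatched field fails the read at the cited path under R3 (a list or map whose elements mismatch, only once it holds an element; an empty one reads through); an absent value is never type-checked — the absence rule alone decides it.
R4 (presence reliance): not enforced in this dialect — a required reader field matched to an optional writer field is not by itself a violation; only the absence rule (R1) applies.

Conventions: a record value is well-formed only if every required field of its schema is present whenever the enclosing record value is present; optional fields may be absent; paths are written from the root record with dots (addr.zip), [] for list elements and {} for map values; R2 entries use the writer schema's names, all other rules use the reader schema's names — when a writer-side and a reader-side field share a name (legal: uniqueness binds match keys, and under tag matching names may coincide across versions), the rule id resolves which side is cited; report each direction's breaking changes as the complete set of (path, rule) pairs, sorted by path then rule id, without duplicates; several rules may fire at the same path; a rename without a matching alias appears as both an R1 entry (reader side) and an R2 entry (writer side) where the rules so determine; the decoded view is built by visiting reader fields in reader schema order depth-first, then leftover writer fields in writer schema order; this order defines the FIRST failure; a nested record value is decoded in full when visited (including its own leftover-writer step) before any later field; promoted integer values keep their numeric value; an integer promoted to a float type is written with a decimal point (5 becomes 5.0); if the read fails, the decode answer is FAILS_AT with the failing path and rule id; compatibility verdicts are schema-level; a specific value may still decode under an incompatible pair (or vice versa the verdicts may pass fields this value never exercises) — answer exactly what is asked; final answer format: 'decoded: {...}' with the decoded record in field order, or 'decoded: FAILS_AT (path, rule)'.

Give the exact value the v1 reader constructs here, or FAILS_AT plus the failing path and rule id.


decoded: FAILS_AT (audit.archived, R1)

in Shipment below, arrows point writer -> reader
migrating the Shipment value to v1:
  codes := []
  audit.price := 10.0
  read fails at audit.archived under R1 (no fill)
  => FAILS_AT (audit.archived, R1)
diffs on Shipment not affecting the asked answer:
  field price in record Geo: required changed to optional -> matters for Shipment compatibility verdicts, not for this value's decode
  removed field latitude from record Shipment (its key "latitude" joins the reserved list) -> matters for Shipment compatibility verdicts, not for this value's decode
  field seq in record Shipment: type int32 changed to int64 (its default is dropped) -> matters for Shipment compatibility verdicts, not for this value's decode


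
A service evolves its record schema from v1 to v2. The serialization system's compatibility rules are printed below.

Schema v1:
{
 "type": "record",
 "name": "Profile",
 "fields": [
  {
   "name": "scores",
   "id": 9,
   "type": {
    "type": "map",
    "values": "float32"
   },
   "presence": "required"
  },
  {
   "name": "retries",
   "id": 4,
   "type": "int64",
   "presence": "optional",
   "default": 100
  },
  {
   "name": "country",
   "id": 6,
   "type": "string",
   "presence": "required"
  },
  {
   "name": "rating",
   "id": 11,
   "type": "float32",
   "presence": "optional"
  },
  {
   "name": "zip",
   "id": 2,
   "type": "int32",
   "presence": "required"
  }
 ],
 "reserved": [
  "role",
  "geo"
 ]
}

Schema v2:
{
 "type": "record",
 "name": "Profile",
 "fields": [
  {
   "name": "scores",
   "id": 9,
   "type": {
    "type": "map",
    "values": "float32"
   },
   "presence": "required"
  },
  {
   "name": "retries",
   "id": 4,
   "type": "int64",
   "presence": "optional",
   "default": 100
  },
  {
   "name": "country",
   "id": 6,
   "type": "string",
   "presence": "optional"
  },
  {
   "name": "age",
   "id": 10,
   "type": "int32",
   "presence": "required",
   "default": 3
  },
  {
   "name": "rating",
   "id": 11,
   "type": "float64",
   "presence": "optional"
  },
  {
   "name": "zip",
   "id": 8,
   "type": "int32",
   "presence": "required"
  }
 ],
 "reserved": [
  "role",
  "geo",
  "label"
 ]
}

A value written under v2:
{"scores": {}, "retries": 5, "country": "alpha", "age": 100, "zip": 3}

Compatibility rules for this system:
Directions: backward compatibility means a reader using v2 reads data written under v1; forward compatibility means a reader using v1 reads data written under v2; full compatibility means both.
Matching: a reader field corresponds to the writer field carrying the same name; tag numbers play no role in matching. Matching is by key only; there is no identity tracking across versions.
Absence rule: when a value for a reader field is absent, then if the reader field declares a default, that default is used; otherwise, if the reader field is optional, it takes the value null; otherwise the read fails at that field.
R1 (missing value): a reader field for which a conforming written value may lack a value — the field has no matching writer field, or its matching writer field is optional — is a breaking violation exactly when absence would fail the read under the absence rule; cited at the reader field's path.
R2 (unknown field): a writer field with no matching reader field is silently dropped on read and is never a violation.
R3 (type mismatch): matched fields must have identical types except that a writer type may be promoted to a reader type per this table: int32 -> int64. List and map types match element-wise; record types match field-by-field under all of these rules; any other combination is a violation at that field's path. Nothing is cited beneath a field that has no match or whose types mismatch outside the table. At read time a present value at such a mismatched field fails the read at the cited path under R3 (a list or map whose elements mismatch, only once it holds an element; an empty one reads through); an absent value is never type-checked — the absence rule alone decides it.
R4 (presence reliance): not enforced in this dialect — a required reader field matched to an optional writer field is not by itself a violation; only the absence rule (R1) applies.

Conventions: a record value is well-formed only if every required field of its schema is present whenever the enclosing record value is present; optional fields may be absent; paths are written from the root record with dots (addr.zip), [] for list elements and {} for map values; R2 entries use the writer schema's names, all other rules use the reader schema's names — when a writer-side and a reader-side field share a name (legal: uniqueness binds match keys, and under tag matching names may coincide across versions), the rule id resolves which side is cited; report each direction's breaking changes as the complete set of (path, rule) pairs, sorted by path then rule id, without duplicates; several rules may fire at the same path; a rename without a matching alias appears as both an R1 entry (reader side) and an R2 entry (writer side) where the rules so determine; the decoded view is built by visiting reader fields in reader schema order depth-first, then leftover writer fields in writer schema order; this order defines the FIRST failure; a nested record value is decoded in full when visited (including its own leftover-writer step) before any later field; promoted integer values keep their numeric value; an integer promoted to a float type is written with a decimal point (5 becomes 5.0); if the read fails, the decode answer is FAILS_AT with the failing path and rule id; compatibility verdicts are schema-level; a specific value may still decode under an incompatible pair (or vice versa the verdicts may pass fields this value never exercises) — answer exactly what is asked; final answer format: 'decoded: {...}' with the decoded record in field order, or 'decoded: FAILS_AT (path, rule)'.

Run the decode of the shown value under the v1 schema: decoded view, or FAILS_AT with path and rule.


each type pair in Profile: writer, then reader
migrating the Profile value to v1:
  scores := {}
  retries := 5
  country := "alpha"
  rating := null (absent, optional -> null)
  zip := 3
  writer age: unknown -> dropped
  => decoded: {"scores": {}, "retries": 5, "country": "alpha", "rating": null, "zip": 3}
remaining Profile differences; none change what is asked:
  added field age to record Profile: required int32, tag 10, default 3 (in v2 it sits immediately before rating) -> no rule fires on it and the decoded Profile view is identical with or without it
  field country in record Profile: required changed to optional -> shifts the Profile verdicts, not this decode
  field zip in record Profile: tag 2 changed to 8 -> no rule fires on it and the decoded Profile view is identical with or without it
  field rating in record Profile: type float32 changed to float64 -> shifts the Profile verdicts, not this decode

decoded: {"scores": {}, "retries": 5, "country": "alpha", "rating": null, "zip": 3}


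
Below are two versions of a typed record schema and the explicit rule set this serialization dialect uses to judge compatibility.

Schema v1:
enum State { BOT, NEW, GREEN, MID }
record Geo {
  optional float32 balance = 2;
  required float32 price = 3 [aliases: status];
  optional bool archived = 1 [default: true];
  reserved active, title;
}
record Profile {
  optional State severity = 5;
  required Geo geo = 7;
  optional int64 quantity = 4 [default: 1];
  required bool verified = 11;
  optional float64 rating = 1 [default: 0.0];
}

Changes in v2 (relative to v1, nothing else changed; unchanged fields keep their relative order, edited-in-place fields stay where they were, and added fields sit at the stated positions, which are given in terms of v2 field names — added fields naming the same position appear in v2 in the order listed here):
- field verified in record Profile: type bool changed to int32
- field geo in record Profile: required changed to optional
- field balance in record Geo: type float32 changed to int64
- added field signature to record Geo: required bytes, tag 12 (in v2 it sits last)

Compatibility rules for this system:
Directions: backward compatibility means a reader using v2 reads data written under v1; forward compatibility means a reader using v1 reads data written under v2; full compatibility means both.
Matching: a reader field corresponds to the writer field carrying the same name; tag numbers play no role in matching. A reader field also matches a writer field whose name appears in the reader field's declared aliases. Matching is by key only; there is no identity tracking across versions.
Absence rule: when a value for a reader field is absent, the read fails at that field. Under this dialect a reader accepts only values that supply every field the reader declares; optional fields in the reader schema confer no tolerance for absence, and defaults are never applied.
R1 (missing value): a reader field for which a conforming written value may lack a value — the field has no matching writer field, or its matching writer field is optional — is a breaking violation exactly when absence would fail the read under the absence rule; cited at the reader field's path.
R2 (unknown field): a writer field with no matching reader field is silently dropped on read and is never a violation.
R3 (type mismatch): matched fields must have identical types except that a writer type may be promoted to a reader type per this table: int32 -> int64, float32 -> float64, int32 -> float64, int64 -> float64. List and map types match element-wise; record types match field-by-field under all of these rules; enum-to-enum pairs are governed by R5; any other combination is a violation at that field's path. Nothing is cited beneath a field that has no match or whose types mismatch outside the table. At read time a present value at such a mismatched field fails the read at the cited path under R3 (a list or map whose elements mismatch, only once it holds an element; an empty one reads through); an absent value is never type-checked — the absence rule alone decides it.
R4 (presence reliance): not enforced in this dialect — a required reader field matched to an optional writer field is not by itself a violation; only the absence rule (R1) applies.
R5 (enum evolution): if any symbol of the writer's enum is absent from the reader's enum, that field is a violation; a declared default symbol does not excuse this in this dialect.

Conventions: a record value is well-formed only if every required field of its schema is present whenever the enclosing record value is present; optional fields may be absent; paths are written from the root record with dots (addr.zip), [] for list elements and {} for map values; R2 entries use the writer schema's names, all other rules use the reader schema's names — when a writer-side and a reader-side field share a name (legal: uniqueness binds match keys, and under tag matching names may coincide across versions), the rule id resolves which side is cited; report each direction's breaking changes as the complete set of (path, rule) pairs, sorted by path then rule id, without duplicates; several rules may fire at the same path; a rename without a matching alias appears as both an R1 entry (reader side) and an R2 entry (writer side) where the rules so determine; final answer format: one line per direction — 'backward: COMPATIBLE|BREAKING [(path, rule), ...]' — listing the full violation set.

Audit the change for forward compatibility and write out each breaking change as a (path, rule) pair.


forward: BREAKING [(geo, R1), (geo.archived, R1), (geo.balance, R1), (geo.balance, R3), (quantity, R1), (rating, R1), (severity, R1), (verified, R3)]

each type pair in Profile: writer, then reader
forward pass over Profile, reader schema v1, writer schema v2:
  severity <- severity (State -> State, writer optional)
  geo <- geo (Geo -> Geo, writer optional)
  quantity <- quantity (int64 -> int64, writer optional)
  verified <- verified (int32 -> bool, writer required)
  rating <- rating (float64 -> float64, writer optional)
  geo.balance <- geo.balance (int64 -> float32, writer optional)
  geo.price <- geo.price (float32 -> float32, writer required)
  geo.archived <- geo.archived (bool -> bool, writer optional)
  geo.signature (writer side), unknown to reader
  violation R1 at geo
  violation R1 at geo.archived
  violation R1 at geo.balance
  violation R3 at geo.balance
  violation R1 at quantity
  violation R1 at rating
  violation R1 at severity
  violation R3 at verified
  => forward: BREAKING (8)
the other Profile changes do not affect what is asked:
  added field signature to record Geo: required bytes, tag 12 (in v2 it sits last) -> matters only for Profile's backward compatibility — outside the asked direction


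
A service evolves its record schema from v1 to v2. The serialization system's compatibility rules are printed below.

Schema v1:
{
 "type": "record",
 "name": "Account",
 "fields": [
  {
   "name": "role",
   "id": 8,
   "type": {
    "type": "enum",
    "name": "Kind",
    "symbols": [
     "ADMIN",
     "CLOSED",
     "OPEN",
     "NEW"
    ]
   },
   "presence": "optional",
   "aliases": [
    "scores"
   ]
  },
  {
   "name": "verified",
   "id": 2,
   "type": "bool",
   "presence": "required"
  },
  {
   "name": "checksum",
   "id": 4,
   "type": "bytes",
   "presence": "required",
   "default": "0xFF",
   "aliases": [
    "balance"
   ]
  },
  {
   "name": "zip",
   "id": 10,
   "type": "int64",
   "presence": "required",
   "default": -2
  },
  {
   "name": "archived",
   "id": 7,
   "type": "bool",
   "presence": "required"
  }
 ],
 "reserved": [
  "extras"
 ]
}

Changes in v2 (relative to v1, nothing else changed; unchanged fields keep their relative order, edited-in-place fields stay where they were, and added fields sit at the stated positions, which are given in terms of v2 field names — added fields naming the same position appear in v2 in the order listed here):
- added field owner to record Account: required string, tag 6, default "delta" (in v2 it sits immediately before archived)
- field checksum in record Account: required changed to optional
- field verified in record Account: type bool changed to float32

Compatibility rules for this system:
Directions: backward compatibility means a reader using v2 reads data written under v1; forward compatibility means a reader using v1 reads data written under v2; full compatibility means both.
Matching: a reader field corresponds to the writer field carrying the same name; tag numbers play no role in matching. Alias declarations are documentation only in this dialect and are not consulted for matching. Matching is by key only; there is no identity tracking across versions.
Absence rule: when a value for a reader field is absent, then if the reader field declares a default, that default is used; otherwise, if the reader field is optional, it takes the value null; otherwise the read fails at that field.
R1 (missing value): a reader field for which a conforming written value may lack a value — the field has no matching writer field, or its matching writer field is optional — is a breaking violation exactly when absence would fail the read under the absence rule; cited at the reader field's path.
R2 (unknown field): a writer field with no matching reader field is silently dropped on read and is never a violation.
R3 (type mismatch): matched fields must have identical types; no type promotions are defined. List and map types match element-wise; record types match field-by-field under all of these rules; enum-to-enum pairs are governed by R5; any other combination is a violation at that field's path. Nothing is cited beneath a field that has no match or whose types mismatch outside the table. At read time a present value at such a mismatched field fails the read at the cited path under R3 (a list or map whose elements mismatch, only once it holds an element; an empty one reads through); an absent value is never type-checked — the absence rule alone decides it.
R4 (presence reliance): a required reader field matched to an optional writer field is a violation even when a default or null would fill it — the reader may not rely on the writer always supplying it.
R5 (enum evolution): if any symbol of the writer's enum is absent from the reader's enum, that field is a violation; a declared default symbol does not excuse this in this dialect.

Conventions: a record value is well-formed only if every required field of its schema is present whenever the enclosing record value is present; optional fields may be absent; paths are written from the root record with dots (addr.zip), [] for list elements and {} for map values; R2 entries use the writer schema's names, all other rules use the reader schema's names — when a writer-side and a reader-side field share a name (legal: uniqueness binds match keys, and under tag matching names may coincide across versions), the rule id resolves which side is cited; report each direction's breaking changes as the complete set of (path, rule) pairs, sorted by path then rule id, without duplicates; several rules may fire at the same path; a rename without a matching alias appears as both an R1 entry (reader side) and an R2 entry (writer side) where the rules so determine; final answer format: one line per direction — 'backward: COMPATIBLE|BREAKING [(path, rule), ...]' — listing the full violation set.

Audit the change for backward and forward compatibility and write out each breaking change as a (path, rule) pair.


backward: BREAKING [(verified, R3)]; forward: BREAKING [(checksum, R4), (verified, R3)]

the writer's type comes first in each Account pair
backward for Account (reader v2, writer v1):
  role: Kind -> Kind, writer optional; from role
  verified: bool -> float32, writer required; from verified
  checksum: bytes -> bytes, writer required; from checksum
  zip: int64 -> int64, writer required; from zip
  owner: no writer match
  archived: bool -> bool, writer required; from archived
  rule R3 violated at verified
  => backward verdict for Account: BREAKING, 1 violation(s)
forward for Account (reader v1, writer v2):
  role: Kind -> Kind, writer optional; from role
  verified: float32 -> bool, writer required; from verified
  checksum: bytes -> bytes, writer optional; from checksum
  zip: int64 -> int64, writer required; from zip
  archived: bool -> bool, writer required; from archived
  writer owner: unknown to reader
  rule R4 violated at checksum
  rule R3 violated at verified
  => forward verdict for Account: BREAKING, 2 violation(s)
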